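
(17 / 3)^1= 5.67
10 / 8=5 / 4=1.25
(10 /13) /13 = 10 /169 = 0.06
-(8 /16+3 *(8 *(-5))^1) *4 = 478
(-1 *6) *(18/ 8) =-13.50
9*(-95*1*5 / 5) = -855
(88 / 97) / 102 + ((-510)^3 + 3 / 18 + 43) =-437482855607 / 3298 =-132650956.82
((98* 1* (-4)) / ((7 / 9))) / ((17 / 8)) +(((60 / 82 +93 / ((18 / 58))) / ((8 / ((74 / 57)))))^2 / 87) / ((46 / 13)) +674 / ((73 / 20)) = -174984788782345195 / 3905968914757152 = -44.80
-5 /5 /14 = -1 /14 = -0.07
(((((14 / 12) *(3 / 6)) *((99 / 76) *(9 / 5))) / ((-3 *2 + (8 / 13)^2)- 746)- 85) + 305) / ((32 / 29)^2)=35722714843409 / 197710315520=180.68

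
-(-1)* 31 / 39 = 31 / 39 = 0.79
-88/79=-1.11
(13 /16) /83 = 0.01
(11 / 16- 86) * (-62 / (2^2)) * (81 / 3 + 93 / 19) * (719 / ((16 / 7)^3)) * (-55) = -173909246586075 / 1245184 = -139665500.51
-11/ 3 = -3.67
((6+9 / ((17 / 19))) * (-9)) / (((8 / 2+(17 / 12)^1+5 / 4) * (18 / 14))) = -5733 / 340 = -16.86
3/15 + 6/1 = 31/5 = 6.20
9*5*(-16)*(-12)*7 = 60480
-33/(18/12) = -22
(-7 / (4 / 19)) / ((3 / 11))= -1463 / 12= -121.92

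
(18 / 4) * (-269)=-2421 / 2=-1210.50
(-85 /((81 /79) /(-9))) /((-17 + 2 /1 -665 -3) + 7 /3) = -6715 /6126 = -1.10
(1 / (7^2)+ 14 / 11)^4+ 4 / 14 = 260125370607 / 84402451441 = 3.08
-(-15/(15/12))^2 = -144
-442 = -442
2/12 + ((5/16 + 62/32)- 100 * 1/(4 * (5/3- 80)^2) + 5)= 196493/26508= 7.41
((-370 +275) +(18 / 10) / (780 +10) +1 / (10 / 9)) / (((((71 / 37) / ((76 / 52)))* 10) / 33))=-4311371757 / 18229250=-236.51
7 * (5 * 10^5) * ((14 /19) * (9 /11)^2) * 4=15876000000 /2299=6905611.14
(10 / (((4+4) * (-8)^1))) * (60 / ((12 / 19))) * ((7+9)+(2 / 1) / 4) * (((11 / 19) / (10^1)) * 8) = -1815 / 16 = -113.44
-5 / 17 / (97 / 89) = -0.27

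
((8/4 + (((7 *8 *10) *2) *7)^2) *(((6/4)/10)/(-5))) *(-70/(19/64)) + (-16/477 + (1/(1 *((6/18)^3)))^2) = 19702462960603/45315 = 434788987.32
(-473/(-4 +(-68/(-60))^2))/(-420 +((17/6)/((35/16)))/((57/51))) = -212317875/510544268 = -0.42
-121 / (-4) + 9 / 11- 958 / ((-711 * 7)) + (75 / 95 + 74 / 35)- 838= -16722882731 / 20803860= -803.84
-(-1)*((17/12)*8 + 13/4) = 175/12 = 14.58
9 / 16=0.56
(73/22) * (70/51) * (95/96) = 242725/53856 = 4.51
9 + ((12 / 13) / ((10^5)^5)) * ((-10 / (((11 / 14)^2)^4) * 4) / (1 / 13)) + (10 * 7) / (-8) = 13083427795410156249982705597 / 52333711181640625000000000000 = 0.25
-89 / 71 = -1.25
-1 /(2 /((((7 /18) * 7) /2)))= -49 /72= -0.68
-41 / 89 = -0.46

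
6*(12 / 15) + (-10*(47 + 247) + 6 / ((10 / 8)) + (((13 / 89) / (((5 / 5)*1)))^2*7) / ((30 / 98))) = -348117509 / 118815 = -2929.91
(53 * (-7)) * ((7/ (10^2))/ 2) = -2597/ 200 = -12.98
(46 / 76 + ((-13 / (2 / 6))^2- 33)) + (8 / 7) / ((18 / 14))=509407 / 342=1489.49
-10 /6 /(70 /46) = -23 /21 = -1.10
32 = 32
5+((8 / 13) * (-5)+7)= 116 / 13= 8.92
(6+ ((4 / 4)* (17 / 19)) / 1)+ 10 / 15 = 431 / 57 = 7.56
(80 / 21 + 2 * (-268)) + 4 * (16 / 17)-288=-291464 / 357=-816.43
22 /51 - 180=-9158 /51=-179.57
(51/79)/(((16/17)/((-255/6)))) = -73695/2528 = -29.15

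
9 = 9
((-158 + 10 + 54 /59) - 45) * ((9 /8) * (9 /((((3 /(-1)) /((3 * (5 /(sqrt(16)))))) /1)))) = 4589865 /1888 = 2431.07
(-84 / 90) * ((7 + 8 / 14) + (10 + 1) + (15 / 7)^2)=-454 / 21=-21.62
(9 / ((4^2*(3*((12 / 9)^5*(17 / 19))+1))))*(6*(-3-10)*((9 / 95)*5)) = -1.69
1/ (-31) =-1/ 31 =-0.03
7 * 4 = 28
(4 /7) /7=0.08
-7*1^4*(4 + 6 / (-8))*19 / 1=-1729 / 4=-432.25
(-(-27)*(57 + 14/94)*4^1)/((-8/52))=-1885572/47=-40118.55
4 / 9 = 0.44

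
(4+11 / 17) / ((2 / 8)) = 316 / 17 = 18.59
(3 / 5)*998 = 2994 / 5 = 598.80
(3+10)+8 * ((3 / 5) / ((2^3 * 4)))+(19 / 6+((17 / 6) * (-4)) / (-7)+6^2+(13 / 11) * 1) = 84881 / 1540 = 55.12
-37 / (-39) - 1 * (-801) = 801.95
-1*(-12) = 12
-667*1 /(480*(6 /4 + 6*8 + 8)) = -29 /1200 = -0.02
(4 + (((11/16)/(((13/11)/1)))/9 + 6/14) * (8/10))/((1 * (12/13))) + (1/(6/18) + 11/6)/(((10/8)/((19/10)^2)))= 7075951/378000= 18.72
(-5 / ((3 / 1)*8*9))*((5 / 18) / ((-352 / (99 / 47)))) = 25 / 649728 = 0.00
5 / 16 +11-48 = -587 / 16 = -36.69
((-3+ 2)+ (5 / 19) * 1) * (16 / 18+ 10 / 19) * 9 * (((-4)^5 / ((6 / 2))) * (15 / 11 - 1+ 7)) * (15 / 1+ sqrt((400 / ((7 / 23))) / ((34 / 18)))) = 976060.23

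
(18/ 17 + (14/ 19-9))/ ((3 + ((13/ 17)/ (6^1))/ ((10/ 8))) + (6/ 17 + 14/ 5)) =-6981/ 6061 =-1.15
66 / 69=22 / 23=0.96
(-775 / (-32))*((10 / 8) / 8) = 3875 / 1024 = 3.78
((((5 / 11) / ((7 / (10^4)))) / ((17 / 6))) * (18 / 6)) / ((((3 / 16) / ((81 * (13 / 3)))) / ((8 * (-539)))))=-5549929411.76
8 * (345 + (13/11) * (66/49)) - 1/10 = 1358591/490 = 2772.63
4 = 4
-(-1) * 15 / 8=15 / 8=1.88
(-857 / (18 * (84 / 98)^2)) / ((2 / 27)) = -41993 / 48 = -874.85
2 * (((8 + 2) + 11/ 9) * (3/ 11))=6.12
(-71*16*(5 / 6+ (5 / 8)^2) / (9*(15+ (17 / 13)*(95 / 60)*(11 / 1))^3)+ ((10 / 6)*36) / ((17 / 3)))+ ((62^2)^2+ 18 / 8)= 2896189818910198547 / 196001722156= 14776348.84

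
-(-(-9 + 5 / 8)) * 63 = -4221 / 8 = -527.62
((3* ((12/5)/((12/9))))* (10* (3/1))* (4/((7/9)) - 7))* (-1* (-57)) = -17148.86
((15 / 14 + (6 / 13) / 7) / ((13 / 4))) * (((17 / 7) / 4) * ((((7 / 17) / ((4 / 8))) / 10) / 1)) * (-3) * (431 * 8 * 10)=-2141208 / 1183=-1809.98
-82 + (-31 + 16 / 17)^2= 821.53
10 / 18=5 / 9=0.56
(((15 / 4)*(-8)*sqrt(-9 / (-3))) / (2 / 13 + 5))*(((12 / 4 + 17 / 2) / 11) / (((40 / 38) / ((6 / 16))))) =-51129*sqrt(3) / 23584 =-3.76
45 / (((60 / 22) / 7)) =231 / 2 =115.50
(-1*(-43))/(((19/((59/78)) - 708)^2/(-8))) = -299366/405821025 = -0.00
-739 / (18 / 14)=-5173 / 9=-574.78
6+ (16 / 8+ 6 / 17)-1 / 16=8.29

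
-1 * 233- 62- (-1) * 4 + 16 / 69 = -20063 / 69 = -290.77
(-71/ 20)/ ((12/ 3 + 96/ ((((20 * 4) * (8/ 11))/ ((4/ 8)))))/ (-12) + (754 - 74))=-0.01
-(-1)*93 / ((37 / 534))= 49662 / 37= 1342.22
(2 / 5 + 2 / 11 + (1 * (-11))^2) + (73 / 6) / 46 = 1849627 / 15180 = 121.85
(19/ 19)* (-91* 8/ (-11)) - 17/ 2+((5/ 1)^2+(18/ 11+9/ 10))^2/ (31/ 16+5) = 112134953/ 671550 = 166.98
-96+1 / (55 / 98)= -94.22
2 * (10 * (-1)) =-20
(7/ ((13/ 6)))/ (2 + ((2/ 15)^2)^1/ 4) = 1.61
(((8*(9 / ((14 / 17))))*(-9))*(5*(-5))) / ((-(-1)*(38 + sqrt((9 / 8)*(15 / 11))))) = 460468800 / 888559-826200*sqrt(330) / 888559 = 501.33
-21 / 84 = -1 / 4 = -0.25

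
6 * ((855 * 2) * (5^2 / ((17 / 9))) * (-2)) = -271588.24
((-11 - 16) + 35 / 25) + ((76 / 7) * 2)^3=17515136 / 1715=10212.91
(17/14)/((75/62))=527/525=1.00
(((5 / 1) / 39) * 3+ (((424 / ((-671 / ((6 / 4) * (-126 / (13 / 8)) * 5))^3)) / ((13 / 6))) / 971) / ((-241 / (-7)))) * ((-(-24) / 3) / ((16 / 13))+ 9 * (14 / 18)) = 21176265779230950495 / 4038380515920341162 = 5.24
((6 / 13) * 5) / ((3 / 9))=90 / 13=6.92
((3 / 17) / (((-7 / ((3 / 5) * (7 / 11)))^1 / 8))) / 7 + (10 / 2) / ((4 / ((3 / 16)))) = 0.22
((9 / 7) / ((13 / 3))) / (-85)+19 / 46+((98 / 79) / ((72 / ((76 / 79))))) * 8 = 10835188067 / 19985491890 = 0.54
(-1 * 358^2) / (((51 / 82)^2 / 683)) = -588592144688 / 2601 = -226294557.74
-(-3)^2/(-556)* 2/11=9/3058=0.00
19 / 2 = 9.50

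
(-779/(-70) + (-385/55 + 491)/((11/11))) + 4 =34939/70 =499.13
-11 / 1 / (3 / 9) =-33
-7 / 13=-0.54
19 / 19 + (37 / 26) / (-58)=1471 / 1508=0.98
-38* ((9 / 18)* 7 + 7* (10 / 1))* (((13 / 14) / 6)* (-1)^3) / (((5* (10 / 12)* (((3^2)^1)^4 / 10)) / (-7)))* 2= -24206 / 10935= -2.21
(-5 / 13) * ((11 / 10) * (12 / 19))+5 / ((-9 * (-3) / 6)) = 1876 / 2223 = 0.84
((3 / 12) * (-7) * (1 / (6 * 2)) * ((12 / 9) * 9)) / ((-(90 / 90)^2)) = 7 / 4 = 1.75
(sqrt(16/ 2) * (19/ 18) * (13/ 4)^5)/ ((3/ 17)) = 6134.38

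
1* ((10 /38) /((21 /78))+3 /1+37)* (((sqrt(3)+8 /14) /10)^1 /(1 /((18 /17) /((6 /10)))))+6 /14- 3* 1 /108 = 2582761 /569772+16350* sqrt(3) /2261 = 17.06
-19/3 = -6.33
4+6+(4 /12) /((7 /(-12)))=66 /7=9.43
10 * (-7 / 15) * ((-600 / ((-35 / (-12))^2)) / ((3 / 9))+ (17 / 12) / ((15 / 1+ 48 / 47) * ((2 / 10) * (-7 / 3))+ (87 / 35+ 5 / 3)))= 8020217 / 8106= 989.42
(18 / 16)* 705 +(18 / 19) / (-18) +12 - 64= 112643 / 152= 741.07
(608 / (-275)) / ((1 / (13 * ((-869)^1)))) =624416 / 25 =24976.64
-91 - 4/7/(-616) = -98097/1078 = -91.00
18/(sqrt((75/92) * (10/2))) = 12 * sqrt(345)/25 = 8.92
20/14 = 10/7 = 1.43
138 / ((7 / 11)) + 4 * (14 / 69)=105134 / 483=217.67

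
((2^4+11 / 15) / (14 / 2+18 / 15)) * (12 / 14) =502 / 287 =1.75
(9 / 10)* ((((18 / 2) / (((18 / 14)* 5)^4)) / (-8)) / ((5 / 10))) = -2401 / 2025000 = -0.00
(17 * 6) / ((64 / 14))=357 / 16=22.31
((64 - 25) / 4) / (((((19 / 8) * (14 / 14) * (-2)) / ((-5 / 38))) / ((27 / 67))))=5265 / 48374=0.11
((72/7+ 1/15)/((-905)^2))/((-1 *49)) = -1087/4213883625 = -0.00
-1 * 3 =-3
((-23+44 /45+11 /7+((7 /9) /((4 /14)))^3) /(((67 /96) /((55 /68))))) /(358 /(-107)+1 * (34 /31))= 2068849387 /14453294940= 0.14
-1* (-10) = 10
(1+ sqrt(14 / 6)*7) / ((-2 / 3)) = -7*sqrt(21) / 2- 3 / 2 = -17.54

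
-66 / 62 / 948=-11 / 9796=-0.00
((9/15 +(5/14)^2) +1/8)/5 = 1671/9800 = 0.17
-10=-10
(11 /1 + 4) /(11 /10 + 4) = 50 /17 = 2.94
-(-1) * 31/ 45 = 31/ 45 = 0.69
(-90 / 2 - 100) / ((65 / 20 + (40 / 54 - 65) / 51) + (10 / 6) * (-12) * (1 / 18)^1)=-798660 / 4841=-164.98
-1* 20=-20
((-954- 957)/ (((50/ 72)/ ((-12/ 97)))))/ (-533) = -63504/ 99425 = -0.64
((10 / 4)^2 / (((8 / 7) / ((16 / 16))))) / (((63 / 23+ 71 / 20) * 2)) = 20125 / 46288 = 0.43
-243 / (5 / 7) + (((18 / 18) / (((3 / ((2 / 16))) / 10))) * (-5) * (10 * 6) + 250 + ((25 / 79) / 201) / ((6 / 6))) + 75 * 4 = 6732821 / 79395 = 84.80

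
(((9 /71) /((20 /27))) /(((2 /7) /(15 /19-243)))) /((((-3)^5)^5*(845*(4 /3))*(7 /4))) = 59 /679419311559300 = 0.00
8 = 8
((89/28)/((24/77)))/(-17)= -979/1632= -0.60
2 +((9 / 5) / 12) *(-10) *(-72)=110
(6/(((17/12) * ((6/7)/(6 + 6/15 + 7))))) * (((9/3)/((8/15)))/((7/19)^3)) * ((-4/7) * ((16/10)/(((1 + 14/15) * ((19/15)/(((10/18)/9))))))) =-29024400/169099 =-171.64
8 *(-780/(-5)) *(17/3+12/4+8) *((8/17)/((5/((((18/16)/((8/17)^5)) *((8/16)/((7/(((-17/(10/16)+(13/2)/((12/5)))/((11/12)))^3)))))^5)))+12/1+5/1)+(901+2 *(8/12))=-8242236244203350148262682350303354847611487579111254997821350470005233153712904314449869/3259202576134526805730085554128049826419231948800000000000000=-2528911919914714655559298000.00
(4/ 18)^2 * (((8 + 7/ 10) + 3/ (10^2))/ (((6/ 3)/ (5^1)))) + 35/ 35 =187/ 90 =2.08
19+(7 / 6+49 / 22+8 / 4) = 24.39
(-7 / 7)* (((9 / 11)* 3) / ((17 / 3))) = -81 / 187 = -0.43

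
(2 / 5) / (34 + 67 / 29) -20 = -19.99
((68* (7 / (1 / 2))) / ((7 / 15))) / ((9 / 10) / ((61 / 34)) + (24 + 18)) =207400 / 4321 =48.00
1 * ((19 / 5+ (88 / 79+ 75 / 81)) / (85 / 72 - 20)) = -498256 / 1605675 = -0.31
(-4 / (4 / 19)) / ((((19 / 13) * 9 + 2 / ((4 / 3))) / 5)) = -2470 / 381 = -6.48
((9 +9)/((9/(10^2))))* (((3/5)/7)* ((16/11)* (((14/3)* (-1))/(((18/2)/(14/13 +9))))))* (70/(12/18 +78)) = -2934400/25311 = -115.93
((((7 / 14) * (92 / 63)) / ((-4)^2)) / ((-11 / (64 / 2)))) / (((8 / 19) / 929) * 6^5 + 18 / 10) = -8119460 / 325640007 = -0.02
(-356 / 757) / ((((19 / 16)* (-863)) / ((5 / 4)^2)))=8900 / 12412529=0.00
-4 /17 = -0.24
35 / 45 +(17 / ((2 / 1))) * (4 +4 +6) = 1078 / 9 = 119.78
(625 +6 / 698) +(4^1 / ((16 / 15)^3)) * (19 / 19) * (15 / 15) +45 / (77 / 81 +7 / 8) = 276053024461 / 422775808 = 652.95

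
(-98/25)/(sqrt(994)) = -7 * sqrt(994)/1775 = -0.12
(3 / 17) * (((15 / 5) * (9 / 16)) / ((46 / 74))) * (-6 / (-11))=8991 / 34408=0.26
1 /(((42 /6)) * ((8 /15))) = 15 /56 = 0.27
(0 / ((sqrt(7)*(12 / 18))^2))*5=0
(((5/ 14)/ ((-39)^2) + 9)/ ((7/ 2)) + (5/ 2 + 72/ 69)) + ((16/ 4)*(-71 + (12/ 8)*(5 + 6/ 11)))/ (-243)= 7.15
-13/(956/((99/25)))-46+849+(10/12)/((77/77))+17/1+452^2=14707446689/71700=205124.78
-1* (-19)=19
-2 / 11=-0.18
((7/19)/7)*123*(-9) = -58.26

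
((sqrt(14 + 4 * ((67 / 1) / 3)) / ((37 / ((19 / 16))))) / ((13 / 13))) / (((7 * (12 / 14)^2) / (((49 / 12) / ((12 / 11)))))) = 71687 * sqrt(930) / 9206784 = 0.24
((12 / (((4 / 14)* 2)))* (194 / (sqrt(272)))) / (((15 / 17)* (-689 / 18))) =-6111* sqrt(17) / 3445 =-7.31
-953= -953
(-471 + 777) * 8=2448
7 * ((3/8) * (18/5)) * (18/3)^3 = 10206/5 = 2041.20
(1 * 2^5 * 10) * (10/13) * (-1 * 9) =-28800/13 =-2215.38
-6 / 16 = -3 / 8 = -0.38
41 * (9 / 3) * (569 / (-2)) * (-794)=27784839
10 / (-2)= -5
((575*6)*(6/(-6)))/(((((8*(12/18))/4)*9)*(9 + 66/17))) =-9775/438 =-22.32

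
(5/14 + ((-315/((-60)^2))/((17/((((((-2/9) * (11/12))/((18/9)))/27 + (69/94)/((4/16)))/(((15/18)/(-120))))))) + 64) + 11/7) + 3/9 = 620069249/9060660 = 68.44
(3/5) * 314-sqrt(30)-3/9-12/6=2791/15-sqrt(30)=180.59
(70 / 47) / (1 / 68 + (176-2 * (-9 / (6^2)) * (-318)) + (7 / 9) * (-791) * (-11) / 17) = 42840 / 11939927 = 0.00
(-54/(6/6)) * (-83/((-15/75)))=-22410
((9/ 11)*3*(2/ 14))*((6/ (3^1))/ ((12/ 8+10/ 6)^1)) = 324/ 1463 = 0.22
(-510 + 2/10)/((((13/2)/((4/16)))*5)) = -2549/650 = -3.92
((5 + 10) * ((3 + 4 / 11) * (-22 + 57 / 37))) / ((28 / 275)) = -283875 / 28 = -10138.39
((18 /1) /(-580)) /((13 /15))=-27 /754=-0.04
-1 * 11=-11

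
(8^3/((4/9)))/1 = 1152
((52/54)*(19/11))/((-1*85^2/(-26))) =12844/2145825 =0.01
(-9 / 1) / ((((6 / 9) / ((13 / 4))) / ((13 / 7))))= -4563 / 56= -81.48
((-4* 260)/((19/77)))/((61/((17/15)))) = -78.31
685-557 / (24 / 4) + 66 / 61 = 217129 / 366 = 593.25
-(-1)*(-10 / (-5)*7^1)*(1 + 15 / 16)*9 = 1953 / 8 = 244.12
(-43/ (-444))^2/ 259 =0.00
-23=-23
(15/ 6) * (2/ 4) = 1.25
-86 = -86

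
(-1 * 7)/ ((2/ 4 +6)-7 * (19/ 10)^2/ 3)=2100/ 577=3.64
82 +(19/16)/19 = 1313/16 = 82.06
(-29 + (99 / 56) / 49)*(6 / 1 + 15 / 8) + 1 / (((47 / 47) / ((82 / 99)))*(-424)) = -3753174515 / 16454592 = -228.09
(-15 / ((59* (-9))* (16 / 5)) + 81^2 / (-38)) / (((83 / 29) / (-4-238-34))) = 6196363967 / 372172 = 16649.19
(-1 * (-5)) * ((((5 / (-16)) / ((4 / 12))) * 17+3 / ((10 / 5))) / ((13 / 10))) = -55.53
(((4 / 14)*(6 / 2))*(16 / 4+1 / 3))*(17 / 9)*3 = 442 / 21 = 21.05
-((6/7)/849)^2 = -4/3924361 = -0.00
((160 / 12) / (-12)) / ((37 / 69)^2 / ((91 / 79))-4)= 481390 / 1624853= 0.30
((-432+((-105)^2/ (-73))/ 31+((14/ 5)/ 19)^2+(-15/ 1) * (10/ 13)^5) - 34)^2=12968305402132982010073864335921/ 57503867155928480534625625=225520.58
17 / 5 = 3.40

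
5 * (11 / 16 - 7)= -505 / 16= -31.56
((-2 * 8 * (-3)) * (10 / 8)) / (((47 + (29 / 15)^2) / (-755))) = -2548125 / 2854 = -892.83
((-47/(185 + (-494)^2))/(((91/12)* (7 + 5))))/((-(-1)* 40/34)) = -799/444482220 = -0.00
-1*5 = -5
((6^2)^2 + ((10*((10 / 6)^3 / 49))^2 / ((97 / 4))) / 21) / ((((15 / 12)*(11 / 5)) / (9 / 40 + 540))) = 2310395397104 / 9074835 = 254593.65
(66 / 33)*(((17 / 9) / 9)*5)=2.10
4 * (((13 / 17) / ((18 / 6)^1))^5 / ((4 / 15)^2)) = 9282325 / 153344556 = 0.06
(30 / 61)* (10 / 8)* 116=4350 / 61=71.31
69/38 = 1.82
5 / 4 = 1.25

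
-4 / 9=-0.44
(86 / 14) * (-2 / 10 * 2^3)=-344 / 35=-9.83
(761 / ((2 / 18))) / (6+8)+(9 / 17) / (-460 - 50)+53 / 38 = 188574991 / 384370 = 490.61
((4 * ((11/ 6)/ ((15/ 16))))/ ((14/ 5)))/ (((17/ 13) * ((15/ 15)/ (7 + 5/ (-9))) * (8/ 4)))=66352/ 9639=6.88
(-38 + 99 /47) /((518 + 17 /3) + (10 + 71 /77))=-389697 /5804030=-0.07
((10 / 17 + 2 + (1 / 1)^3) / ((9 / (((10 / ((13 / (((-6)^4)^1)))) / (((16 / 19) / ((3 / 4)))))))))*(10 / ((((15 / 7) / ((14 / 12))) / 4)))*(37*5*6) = 1891140300 / 221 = 8557195.93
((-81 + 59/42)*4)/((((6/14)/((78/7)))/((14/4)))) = -86918/3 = -28972.67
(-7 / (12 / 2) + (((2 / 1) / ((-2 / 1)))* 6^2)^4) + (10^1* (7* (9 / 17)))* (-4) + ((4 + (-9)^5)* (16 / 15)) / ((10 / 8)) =830831581 / 510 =1629081.53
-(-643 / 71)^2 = -413449 / 5041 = -82.02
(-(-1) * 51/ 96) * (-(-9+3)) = 3.19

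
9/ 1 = 9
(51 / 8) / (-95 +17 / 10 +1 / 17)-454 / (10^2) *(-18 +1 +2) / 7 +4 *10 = 110202937 / 2219140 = 49.66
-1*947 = -947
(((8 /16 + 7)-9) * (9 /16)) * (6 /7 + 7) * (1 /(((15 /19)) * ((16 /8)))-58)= 170379 /448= 380.31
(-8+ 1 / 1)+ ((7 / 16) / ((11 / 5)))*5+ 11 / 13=-11805 / 2288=-5.16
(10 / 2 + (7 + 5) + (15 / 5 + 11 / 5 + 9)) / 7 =4.46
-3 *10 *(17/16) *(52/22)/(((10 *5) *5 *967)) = -663/2127400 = -0.00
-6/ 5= -1.20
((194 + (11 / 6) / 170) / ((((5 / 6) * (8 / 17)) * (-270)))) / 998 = -197891 / 107784000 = -0.00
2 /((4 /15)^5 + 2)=759375 /759887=1.00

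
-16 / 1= -16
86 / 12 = 43 / 6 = 7.17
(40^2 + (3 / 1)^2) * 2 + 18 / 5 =16108 / 5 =3221.60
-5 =-5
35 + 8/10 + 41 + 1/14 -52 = 1741/70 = 24.87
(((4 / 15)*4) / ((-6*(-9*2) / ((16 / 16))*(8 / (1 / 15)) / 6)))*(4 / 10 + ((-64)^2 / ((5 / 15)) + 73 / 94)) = 5775913 / 951750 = 6.07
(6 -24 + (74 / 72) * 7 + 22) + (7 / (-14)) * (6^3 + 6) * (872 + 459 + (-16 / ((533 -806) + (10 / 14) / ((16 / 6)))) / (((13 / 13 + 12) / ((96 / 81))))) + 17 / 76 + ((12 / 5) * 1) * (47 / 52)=-50156433953719 / 339518790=-147728.01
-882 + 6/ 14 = -6171/ 7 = -881.57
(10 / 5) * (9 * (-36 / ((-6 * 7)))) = 108 / 7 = 15.43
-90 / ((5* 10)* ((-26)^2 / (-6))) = 27 / 1690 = 0.02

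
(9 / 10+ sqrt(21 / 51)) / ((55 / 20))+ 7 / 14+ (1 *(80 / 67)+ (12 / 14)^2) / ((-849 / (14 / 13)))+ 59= 4 *sqrt(119) / 187+ 34064186053 / 569398830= 60.06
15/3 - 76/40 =31/10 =3.10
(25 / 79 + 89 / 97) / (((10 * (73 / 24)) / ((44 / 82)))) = 2496384 / 114676795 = 0.02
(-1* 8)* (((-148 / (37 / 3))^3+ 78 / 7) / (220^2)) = 6009 / 21175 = 0.28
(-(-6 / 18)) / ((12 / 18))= 0.50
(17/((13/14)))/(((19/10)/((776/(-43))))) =-1846880/10621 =-173.89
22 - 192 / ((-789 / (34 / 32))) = 5854 / 263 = 22.26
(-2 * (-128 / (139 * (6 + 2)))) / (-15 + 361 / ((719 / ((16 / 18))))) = -207072 / 13090603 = -0.02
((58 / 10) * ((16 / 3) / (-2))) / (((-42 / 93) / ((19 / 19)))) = 34.25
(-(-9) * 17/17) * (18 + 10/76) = 6201/38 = 163.18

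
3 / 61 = 0.05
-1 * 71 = -71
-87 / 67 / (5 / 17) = -1479 / 335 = -4.41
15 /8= 1.88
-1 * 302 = -302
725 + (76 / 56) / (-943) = 725.00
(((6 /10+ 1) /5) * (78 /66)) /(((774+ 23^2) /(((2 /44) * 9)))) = 0.00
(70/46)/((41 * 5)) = 7/943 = 0.01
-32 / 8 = -4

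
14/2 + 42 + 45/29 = 1466/29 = 50.55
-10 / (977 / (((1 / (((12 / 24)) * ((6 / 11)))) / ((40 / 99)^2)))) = -35937 / 156320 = -0.23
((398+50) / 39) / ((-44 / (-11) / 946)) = 105952 / 39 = 2716.72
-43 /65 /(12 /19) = -817 /780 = -1.05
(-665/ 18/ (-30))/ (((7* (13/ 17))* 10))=323/ 14040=0.02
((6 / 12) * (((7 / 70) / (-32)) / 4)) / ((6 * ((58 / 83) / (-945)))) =5229 / 59392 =0.09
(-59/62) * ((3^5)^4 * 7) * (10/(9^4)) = -1097425665/31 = -35400827.90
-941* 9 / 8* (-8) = 8469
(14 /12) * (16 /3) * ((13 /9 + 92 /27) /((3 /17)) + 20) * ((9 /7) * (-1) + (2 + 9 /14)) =292372 /729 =401.06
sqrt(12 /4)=sqrt(3)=1.73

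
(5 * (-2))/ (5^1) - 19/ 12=-43/ 12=-3.58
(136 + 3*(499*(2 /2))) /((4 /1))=1633 /4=408.25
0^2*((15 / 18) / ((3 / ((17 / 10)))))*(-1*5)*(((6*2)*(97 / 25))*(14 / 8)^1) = 0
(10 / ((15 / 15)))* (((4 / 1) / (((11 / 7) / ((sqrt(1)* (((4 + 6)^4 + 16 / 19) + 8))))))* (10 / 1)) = 48406400 / 19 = 2547705.26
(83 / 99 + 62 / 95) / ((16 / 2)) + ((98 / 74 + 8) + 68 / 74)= 29034811 / 2783880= 10.43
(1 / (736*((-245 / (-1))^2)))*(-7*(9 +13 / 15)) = -37 / 23667000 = -0.00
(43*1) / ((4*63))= 43 / 252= 0.17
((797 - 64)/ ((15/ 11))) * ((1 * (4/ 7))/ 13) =32252/ 1365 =23.63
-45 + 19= -26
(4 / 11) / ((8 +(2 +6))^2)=1 / 704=0.00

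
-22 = -22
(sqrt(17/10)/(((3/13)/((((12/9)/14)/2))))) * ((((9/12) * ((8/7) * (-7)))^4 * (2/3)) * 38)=8833.33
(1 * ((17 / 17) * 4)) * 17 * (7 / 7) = 68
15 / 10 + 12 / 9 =17 / 6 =2.83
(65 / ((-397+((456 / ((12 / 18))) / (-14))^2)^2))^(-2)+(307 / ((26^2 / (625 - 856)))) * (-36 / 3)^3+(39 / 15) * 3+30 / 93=3712142312.90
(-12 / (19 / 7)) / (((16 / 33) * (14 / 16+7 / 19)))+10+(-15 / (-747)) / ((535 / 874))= 23974 / 8881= 2.70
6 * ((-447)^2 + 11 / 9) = 3596584 / 3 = 1198861.33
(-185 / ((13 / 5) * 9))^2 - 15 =650290 / 13689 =47.50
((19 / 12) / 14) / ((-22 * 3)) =-19 / 11088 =-0.00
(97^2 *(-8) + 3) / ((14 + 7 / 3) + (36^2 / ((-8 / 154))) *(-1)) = -225807 / 74893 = -3.02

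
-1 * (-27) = 27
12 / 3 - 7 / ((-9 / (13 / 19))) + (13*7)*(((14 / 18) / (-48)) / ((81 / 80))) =127810 / 41553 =3.08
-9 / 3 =-3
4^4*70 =17920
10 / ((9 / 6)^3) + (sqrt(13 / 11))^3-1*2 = 26 / 27 + 13*sqrt(143) / 121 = 2.25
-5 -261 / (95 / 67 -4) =16622 / 173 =96.08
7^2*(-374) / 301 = -2618 / 43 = -60.88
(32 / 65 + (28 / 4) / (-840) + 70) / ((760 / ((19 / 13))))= 0.14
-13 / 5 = -2.60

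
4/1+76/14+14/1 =164/7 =23.43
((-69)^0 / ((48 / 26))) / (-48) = -13 / 1152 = -0.01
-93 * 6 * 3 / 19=-1674 / 19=-88.11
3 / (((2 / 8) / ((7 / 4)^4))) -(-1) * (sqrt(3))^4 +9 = 8355 / 64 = 130.55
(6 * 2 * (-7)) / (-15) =28 / 5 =5.60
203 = 203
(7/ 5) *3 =21/ 5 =4.20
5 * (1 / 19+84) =7985 / 19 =420.26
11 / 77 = 1 / 7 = 0.14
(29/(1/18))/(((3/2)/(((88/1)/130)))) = 15312/65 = 235.57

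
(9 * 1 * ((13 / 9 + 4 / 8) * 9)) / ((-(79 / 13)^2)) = -53235 / 12482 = -4.26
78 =78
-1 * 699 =-699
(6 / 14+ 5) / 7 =38 / 49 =0.78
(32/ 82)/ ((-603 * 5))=-16/ 123615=-0.00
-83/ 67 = -1.24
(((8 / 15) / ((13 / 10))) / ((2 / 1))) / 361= 8 / 14079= 0.00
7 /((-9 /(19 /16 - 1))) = -7 /48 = -0.15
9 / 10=0.90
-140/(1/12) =-1680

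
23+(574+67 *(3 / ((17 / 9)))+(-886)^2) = 13356890 / 17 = 785699.41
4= 4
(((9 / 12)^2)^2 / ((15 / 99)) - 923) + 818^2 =855299953 / 1280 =668203.09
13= 13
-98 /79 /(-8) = 49 /316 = 0.16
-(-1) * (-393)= -393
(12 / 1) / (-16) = -3 / 4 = -0.75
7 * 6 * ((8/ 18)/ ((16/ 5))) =5.83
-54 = -54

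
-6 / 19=-0.32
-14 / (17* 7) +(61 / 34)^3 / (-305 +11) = -1586437 / 11555376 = -0.14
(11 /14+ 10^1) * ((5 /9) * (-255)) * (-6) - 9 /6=128329 /14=9166.36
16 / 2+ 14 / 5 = 54 / 5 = 10.80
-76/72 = -19/18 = -1.06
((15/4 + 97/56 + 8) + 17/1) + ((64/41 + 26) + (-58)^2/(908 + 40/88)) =1416698315/22943928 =61.75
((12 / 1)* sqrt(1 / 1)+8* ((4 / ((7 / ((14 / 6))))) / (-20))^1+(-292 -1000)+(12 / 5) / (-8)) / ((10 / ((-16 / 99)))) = 6148 / 297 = 20.70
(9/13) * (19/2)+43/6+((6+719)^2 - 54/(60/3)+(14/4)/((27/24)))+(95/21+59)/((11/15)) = 47362635347/90090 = 525725.78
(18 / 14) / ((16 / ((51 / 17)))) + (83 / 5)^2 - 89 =523043 / 2800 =186.80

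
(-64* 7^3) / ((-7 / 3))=9408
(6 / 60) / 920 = 0.00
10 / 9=1.11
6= 6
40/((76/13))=130/19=6.84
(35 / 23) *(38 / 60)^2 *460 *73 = 184471 / 9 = 20496.78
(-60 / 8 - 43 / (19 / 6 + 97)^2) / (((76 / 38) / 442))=-1198065531 / 722402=-1658.45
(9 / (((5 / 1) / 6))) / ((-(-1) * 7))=54 / 35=1.54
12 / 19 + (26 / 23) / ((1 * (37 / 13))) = 16634 / 16169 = 1.03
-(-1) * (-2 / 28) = -1 / 14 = -0.07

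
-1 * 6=-6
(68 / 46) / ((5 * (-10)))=-17 / 575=-0.03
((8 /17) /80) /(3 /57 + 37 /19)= 1 /340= 0.00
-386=-386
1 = 1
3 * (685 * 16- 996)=29892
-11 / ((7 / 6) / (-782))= 51612 / 7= 7373.14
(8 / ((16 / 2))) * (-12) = -12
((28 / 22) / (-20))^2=49 / 12100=0.00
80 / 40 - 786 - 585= -1369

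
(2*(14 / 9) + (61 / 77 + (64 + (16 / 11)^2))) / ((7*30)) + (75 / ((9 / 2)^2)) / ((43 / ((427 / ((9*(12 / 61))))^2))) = 100569381976219 / 20072487204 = 5010.31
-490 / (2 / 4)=-980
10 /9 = 1.11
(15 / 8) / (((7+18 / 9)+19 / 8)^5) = 61440 / 6240321451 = 0.00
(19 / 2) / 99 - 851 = -168479 / 198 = -850.90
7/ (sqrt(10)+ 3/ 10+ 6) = 4410/ 2969 - 700 * sqrt(10)/ 2969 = 0.74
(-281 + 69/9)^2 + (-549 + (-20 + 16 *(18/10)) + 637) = 74807.91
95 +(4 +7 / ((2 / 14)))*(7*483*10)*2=3583955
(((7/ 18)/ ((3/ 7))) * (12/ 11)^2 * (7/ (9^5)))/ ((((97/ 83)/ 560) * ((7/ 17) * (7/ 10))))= 442489600/ 2079174339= 0.21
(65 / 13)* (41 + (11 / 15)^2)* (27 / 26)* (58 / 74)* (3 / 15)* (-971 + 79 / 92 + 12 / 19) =-688983199353 / 21019700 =-32777.97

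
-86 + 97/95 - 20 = -9973/95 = -104.98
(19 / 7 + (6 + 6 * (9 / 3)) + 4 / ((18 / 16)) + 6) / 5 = 457 / 63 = 7.25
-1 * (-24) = 24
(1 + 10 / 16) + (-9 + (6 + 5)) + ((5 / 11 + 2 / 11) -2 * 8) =-1033 / 88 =-11.74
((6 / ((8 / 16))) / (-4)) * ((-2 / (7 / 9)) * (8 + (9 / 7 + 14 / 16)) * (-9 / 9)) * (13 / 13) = -15363 / 196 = -78.38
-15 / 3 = -5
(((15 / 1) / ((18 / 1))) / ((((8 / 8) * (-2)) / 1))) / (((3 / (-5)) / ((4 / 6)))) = 25 / 54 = 0.46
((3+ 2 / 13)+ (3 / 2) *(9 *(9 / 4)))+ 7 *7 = 8583 / 104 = 82.53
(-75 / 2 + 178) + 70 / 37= 10537 / 74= 142.39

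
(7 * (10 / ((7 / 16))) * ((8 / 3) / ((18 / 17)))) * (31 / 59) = 337280 / 1593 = 211.73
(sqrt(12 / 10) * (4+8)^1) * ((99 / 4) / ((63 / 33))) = 1089 * sqrt(30) / 35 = 170.42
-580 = -580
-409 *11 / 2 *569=-2559931 / 2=-1279965.50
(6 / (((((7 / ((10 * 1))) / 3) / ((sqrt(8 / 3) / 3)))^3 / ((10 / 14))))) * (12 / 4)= 160000 * sqrt(6) / 2401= 163.23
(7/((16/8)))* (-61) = -427/2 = -213.50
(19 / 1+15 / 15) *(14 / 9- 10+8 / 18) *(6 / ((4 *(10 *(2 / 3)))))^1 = -36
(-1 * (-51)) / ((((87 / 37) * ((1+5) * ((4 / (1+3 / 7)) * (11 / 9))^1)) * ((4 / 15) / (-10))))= -707625 / 17864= -39.61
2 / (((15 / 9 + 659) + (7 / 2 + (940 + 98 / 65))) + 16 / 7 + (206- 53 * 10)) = 5460 / 3505211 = 0.00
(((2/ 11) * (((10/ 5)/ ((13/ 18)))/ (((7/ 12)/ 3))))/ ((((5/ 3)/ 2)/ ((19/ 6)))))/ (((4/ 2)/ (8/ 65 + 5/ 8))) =1197342/ 325325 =3.68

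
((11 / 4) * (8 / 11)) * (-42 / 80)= -21 / 20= -1.05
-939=-939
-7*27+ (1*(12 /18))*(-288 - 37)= -1217 /3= -405.67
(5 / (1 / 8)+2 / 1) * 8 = 336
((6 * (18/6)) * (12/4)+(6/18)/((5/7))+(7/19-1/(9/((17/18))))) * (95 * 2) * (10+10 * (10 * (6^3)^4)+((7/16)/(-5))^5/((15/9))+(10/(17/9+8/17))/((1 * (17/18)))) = 1084444672869995373760366009643/479084544000000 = 2263576828873851.91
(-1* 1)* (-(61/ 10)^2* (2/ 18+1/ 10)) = 70699/ 9000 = 7.86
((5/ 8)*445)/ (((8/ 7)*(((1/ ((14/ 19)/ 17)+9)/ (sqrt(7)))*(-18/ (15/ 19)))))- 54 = -54- 545125*sqrt(7)/ 1637952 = -54.88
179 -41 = 138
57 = 57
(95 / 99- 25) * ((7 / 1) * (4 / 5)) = -13328 / 99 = -134.63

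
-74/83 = -0.89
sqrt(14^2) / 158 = 7 / 79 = 0.09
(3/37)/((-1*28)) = -3/1036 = -0.00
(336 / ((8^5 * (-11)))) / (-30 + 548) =-3 / 1667072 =-0.00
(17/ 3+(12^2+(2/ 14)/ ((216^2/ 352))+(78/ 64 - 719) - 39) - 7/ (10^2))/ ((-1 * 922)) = 2478765943/ 3763972800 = 0.66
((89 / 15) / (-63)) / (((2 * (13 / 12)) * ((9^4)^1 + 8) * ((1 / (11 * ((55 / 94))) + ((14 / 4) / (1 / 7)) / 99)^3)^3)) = -8520369053820118622588847315600000000 / 359790228181720024933647244584742923833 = -0.02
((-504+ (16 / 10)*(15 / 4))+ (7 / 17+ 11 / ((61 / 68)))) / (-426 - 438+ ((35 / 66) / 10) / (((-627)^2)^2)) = 10267302450059741196 / 18278333346397797157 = 0.56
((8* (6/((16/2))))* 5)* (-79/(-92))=1185/46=25.76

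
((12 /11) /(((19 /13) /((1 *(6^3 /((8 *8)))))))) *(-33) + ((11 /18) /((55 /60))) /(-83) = -786667 /9462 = -83.14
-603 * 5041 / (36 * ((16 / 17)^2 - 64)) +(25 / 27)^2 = 23734158569 / 17729280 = 1338.70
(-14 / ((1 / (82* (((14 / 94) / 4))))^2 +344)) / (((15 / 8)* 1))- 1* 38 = -4041293842 / 106289145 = -38.02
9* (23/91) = 207/91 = 2.27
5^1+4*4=21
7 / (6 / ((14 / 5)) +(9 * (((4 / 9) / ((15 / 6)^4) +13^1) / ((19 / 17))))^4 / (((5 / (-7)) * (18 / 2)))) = -43847321319580078125 / 117428893641960636684968014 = -0.00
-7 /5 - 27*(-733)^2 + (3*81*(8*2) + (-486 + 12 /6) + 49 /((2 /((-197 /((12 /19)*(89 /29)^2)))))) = -13786543374643 /950520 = -14504211.77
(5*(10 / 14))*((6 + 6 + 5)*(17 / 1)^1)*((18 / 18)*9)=65025 / 7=9289.29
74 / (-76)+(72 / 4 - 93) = -2887 / 38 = -75.97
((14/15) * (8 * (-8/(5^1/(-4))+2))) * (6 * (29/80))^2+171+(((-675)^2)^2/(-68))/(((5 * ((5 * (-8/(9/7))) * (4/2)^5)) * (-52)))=-44856420967089/3960320000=-11326.46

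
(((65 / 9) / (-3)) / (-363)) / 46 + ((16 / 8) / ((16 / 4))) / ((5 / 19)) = 2141681 / 1127115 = 1.90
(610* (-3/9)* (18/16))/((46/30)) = -13725/92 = -149.18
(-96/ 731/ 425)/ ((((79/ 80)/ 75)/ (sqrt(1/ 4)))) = -11520/ 981733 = -0.01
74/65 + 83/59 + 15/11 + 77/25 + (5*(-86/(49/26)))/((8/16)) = -4644050679/10335325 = -449.34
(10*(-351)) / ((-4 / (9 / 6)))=5265 / 4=1316.25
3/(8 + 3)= 0.27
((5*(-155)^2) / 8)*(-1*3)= -360375 / 8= -45046.88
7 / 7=1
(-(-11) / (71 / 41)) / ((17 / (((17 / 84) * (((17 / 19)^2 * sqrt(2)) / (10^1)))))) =130339 * sqrt(2) / 21530040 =0.01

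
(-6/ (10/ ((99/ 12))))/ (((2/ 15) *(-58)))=297/ 464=0.64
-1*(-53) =53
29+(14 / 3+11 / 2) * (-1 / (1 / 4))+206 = 583 / 3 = 194.33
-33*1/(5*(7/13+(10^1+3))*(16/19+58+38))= -741/147200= -0.01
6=6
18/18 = 1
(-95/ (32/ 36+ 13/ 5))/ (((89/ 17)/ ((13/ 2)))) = -33.81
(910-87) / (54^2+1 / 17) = 13991 / 49573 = 0.28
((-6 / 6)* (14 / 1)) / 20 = -7 / 10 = -0.70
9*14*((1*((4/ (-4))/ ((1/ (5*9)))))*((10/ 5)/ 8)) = -2835/ 2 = -1417.50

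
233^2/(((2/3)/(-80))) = -6514680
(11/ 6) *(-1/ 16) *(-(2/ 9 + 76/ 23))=4015/ 9936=0.40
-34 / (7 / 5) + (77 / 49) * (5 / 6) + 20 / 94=-44935 / 1974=-22.76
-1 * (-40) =40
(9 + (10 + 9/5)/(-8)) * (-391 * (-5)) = 117691/8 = 14711.38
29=29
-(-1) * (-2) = -2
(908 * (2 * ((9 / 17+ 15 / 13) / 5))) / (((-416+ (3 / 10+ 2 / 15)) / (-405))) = 1641591360 / 2755207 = 595.81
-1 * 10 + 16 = 6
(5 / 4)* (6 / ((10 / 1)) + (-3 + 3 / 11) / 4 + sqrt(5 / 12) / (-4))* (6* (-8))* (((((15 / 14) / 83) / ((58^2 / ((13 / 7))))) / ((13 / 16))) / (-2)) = -75* sqrt(15) / 6840694 - 810 / 37623817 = -0.00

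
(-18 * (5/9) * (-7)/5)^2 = 196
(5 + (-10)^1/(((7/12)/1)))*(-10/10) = 85/7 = 12.14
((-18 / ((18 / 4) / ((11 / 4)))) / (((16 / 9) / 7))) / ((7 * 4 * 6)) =-33 / 128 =-0.26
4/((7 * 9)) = 4/63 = 0.06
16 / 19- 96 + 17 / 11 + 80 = -2845 / 209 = -13.61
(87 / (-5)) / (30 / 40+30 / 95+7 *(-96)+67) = 6612 / 229495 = 0.03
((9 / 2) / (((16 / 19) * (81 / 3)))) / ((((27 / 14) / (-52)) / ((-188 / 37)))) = 81263 / 2997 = 27.11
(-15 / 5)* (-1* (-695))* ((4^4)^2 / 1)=-136642560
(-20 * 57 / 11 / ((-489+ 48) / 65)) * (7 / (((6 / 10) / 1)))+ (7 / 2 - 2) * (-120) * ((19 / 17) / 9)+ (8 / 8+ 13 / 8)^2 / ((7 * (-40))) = 155.83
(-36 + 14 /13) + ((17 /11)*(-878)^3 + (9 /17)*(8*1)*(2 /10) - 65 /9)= -114429308555701 /109395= -1046019548.93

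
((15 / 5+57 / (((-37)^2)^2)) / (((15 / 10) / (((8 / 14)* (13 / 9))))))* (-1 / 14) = -13922480 / 118072143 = -0.12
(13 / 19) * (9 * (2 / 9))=26 / 19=1.37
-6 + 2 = -4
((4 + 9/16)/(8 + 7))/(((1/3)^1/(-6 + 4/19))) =-803/152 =-5.28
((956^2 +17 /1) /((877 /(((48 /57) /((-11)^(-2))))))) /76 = 442353252 /316597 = 1397.21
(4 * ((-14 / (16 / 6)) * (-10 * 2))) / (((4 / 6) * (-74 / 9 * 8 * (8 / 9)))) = -25515 / 2368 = -10.77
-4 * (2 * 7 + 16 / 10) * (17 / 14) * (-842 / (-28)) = -558246 / 245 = -2278.56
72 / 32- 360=-1431 / 4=-357.75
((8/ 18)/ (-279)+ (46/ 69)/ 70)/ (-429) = -697/ 37702665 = -0.00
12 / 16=3 / 4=0.75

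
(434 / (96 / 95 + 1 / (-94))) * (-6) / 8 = -2906715 / 8929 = -325.54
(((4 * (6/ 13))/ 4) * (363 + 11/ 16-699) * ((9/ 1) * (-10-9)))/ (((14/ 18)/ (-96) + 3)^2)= 51363497088/ 17373785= 2956.38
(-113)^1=-113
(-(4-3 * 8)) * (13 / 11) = 260 / 11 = 23.64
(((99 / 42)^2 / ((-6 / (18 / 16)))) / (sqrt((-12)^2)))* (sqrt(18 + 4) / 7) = -1089* sqrt(22) / 87808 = -0.06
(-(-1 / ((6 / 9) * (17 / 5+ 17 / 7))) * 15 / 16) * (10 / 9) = 875 / 3264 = 0.27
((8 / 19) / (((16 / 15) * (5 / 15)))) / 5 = 9 / 38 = 0.24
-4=-4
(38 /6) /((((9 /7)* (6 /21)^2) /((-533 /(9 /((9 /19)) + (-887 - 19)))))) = 3473561 /95796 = 36.26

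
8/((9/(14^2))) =1568/9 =174.22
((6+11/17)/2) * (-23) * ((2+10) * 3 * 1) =-46782/17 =-2751.88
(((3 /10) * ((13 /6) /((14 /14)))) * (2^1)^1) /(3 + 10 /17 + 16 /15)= 663 /2374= 0.28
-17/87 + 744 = 64711/87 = 743.80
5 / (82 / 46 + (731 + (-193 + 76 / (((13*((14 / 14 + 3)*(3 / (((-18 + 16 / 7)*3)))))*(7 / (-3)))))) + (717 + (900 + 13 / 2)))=146510 / 63676927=0.00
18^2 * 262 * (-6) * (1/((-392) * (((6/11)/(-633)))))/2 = -73884393/98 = -753922.38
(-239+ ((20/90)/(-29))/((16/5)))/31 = -499037/64728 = -7.71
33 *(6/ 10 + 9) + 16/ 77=122048/ 385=317.01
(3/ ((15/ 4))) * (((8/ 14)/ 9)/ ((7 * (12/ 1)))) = 4/ 6615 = 0.00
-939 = -939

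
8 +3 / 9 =25 / 3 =8.33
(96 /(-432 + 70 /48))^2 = 5308416 /106770889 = 0.05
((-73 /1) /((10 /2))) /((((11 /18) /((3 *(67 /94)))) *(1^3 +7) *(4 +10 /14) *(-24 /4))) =102711 /454960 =0.23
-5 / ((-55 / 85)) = 85 / 11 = 7.73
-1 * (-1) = 1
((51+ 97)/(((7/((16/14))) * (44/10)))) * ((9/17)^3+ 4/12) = 21016000/7944321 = 2.65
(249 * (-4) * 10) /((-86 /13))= 64740 /43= 1505.58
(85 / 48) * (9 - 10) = -85 / 48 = -1.77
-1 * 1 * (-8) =8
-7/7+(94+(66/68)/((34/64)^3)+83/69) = 580192868/5762949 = 100.68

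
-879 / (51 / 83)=-24319 / 17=-1430.53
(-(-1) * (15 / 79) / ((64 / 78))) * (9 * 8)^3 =6823440 / 79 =86372.66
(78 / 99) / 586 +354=3422839 / 9669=354.00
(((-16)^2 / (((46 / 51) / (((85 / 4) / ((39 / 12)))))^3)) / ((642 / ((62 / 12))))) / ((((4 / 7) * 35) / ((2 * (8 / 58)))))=897917566800 / 82945979597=10.83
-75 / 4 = -18.75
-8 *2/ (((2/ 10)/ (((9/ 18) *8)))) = -320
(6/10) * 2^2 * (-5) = -12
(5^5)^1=3125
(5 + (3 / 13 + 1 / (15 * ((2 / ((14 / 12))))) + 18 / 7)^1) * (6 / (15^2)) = 128437 / 614250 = 0.21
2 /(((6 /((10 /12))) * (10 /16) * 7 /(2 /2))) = 4 /63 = 0.06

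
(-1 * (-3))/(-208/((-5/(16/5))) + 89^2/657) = 49275/2384521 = 0.02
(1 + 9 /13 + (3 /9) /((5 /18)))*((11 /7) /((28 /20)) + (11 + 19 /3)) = 510044 /9555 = 53.38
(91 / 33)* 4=364 / 33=11.03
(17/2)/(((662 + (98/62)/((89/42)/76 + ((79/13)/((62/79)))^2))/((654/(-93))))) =-57622035079267/638190217985230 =-0.09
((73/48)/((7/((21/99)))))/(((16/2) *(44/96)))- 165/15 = -63815/5808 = -10.99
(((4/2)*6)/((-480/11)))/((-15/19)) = 209/600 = 0.35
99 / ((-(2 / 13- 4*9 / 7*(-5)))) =-819 / 214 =-3.83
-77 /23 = -3.35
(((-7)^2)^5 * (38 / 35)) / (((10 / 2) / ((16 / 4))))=6133748264 / 25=245349930.56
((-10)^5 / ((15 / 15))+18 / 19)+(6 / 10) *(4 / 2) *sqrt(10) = -1899982 / 19+6 *sqrt(10) / 5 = -99995.26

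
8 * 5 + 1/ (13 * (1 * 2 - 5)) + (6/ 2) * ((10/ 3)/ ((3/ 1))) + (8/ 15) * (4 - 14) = 1481/ 39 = 37.97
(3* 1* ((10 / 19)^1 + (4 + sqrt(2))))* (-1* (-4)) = 12* sqrt(2) + 1032 / 19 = 71.29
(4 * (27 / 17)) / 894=18 / 2533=0.01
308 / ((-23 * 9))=-308 / 207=-1.49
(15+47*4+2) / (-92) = -205 / 92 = -2.23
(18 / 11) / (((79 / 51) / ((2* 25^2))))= 1147500 / 869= 1320.48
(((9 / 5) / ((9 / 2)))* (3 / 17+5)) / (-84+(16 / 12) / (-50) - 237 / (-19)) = -50160 / 1733371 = -0.03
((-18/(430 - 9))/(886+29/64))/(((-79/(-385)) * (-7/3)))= 63360/628960949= 0.00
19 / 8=2.38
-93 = -93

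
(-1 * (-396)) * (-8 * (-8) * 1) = 25344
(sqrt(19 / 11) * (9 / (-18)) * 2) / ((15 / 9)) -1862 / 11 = -1862 / 11 -3 * sqrt(209) / 55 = -170.06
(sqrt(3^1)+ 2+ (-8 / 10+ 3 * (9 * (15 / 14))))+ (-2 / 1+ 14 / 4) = sqrt(3)+ 1107 / 35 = 33.36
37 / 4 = 9.25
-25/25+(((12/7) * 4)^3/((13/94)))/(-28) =-2630125/31213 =-84.26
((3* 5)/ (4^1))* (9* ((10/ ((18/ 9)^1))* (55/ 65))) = 7425/ 52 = 142.79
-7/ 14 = -1/ 2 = -0.50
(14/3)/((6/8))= 56/9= 6.22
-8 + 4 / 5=-36 / 5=-7.20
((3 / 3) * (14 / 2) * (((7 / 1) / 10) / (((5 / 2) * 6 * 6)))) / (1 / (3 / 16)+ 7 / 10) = 49 / 5430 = 0.01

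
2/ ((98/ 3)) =3/ 49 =0.06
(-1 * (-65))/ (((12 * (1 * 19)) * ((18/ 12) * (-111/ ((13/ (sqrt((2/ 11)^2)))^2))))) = -8.75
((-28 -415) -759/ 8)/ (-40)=4303/ 320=13.45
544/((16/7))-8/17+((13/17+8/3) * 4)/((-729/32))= 8808706/37179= 236.93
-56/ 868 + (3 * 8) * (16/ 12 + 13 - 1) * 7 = 69438/ 31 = 2239.94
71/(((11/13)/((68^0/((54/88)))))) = 3692/27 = 136.74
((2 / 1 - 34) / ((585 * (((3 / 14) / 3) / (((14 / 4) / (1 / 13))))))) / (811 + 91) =-784 / 20295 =-0.04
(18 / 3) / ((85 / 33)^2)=6534 / 7225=0.90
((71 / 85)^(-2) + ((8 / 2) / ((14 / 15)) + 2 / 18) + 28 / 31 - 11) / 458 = -42005987 / 4509043434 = -0.01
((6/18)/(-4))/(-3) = 1/36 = 0.03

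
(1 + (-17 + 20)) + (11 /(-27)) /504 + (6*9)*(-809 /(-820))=159776077 /2789640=57.27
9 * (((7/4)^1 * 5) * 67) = 21105/4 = 5276.25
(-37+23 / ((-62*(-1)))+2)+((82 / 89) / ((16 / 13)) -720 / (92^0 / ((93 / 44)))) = -377711179 / 242792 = -1555.70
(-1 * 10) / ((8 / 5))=-25 / 4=-6.25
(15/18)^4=625/1296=0.48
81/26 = 3.12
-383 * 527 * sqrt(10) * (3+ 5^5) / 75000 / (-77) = 78919831 * sqrt(10) / 721875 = 345.72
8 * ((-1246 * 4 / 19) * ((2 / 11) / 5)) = -79744 / 1045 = -76.31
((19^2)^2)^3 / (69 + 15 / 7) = 15493204433463127 / 498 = 31110852276030.38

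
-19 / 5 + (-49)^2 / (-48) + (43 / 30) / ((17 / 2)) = -72967 / 1360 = -53.65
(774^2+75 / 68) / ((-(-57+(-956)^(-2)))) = 9307808229612 / 885603967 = 10510.12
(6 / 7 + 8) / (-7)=-1.27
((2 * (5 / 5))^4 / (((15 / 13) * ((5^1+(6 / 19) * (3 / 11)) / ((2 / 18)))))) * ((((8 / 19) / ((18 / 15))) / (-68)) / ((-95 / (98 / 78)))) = 8624 / 417169035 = 0.00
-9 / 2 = -4.50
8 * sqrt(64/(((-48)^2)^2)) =1/36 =0.03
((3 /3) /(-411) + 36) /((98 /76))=562210 /20139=27.92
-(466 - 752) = 286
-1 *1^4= -1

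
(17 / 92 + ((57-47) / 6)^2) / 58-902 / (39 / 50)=-721928911 / 624312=-1156.36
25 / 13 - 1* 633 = -8204 / 13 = -631.08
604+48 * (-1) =556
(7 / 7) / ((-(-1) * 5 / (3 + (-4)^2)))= 19 / 5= 3.80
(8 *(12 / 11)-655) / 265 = -7109 / 2915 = -2.44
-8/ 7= -1.14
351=351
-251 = -251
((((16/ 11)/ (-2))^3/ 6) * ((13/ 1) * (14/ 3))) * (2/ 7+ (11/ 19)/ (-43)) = -1151488/ 1087427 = -1.06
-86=-86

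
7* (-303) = -2121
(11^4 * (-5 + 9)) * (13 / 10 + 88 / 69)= 52034114 / 345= 150823.52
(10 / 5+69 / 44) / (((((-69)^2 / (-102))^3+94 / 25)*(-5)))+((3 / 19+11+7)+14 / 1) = 32.16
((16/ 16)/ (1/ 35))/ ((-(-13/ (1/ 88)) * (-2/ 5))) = -175/ 2288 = -0.08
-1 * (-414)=414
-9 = -9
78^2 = 6084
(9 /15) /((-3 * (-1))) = 1 /5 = 0.20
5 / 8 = 0.62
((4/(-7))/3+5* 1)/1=101/21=4.81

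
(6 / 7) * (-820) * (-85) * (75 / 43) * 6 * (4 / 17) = 44280000 / 301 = 147109.63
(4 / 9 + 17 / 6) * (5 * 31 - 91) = 1888 / 9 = 209.78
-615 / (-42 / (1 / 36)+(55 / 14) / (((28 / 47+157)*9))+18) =573968430 / 1394320723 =0.41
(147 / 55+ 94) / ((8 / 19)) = 101023 / 440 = 229.60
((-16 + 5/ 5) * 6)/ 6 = -15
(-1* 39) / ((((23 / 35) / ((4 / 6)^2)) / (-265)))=482300 / 69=6989.86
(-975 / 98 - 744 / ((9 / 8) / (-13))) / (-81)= -2524691 / 23814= -106.02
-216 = -216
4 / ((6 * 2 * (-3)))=-1 / 9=-0.11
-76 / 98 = -38 / 49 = -0.78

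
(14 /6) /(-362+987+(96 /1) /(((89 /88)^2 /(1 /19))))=0.00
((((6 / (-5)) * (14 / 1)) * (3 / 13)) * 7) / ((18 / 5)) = -98 / 13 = -7.54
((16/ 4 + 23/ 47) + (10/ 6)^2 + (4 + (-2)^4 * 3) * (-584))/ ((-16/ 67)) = 430226765/ 3384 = 127135.57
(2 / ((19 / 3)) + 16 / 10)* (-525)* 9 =-171990 / 19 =-9052.11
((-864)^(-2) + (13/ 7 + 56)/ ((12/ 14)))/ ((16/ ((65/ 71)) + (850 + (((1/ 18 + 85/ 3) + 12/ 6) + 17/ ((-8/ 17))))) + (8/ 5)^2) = 16376256325/ 209689057152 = 0.08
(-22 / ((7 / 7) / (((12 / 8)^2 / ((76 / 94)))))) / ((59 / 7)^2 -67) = -2303 / 152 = -15.15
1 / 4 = 0.25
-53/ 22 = -2.41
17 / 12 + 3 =4.42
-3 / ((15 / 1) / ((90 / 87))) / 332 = -0.00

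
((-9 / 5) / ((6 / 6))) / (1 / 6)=-54 / 5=-10.80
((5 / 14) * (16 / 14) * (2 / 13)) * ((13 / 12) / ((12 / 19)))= 95 / 882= 0.11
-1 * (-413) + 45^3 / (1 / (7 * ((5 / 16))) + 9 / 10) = 1283597 / 19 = 67557.74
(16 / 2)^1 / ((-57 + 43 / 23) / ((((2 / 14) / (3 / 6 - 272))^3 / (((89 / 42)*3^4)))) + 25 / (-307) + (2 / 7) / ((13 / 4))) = 20561632 / 166950748162682232293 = 0.00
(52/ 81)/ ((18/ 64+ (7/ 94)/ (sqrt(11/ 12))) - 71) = -91501091968/ 10079569935243 - 17518592 * sqrt(33)/ 10079569935243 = -0.01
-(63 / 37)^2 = -3969 / 1369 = -2.90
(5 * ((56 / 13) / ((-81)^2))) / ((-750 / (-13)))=28 / 492075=0.00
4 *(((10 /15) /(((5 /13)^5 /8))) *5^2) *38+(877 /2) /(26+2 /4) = 47858511403 /19875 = 2407975.42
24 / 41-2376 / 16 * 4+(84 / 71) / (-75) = -43186898 / 72775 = -593.43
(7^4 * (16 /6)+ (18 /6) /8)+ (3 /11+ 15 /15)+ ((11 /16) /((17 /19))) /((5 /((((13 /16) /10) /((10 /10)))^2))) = 7358097293593 /1148928000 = 6404.32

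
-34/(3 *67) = -34/201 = -0.17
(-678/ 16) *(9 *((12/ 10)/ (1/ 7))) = -64071/ 20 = -3203.55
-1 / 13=-0.08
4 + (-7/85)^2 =28949/7225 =4.01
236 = 236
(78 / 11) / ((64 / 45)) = 1755 / 352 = 4.99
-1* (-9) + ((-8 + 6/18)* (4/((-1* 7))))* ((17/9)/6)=5885/567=10.38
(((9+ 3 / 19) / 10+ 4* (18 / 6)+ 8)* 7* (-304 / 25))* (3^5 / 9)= -6008688 / 125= -48069.50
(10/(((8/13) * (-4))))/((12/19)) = -1235/192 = -6.43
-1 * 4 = -4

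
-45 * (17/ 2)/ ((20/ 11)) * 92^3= -163816488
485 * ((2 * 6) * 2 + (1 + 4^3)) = 43165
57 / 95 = 3 / 5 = 0.60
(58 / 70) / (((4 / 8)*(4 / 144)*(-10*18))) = -58 / 175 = -0.33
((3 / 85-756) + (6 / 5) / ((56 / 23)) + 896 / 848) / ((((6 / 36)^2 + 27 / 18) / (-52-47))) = 7708117059 / 157675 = 48886.11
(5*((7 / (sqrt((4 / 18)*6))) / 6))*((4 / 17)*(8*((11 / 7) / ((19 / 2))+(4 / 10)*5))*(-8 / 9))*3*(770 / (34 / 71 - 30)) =34988800*sqrt(3) / 42313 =1432.24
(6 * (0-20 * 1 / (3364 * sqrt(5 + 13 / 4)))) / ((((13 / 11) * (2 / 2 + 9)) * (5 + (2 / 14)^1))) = -7 * sqrt(33) / 196794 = -0.00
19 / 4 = 4.75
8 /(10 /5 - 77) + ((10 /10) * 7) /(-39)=-93 /325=-0.29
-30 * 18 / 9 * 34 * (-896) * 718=1312389120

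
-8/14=-4/7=-0.57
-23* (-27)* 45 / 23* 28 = 34020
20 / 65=0.31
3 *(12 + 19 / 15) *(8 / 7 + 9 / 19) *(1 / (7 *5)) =8557 / 4655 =1.84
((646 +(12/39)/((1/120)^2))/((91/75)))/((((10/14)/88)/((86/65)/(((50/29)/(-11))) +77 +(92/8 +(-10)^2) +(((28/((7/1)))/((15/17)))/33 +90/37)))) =573957555531736/6096675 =94142718.04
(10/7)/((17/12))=120/119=1.01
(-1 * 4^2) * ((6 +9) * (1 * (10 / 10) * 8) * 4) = -7680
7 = 7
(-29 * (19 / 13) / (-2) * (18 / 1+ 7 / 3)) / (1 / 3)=33611 / 26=1292.73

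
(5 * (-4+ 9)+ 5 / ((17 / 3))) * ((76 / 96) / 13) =1045 / 663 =1.58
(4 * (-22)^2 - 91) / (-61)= -30.25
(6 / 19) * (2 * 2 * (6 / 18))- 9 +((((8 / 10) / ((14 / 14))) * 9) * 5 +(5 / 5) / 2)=1061 / 38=27.92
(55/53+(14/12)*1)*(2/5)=701/795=0.88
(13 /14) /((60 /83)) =1079 /840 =1.28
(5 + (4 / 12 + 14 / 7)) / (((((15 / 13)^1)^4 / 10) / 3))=1256684 / 10125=124.12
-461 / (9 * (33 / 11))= -461 / 27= -17.07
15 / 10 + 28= 59 / 2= 29.50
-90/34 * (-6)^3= 9720/17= 571.76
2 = 2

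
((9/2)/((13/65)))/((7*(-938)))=-45/13132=-0.00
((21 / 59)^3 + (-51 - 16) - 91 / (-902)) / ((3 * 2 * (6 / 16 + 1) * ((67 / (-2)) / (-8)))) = -396314610400 / 204795929019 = -1.94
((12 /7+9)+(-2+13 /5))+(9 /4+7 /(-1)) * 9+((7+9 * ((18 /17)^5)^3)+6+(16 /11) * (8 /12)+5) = 115669786027527900636311 /13224394497975348963660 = 8.75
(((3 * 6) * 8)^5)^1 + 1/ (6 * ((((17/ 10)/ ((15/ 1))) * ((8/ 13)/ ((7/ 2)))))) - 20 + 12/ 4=16841523066579/ 272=61917364215.36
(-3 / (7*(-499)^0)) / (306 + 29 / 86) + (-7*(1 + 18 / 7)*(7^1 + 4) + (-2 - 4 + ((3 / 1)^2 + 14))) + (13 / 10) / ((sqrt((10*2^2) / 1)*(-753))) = -47579328 / 184415 - 13*sqrt(10) / 150600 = -258.00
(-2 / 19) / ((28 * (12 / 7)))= -1 / 456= -0.00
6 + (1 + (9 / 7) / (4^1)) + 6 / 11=2423 / 308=7.87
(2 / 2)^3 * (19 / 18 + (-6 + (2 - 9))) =-215 / 18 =-11.94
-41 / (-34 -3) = 41 / 37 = 1.11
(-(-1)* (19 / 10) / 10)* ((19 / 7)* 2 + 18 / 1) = 779 / 175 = 4.45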